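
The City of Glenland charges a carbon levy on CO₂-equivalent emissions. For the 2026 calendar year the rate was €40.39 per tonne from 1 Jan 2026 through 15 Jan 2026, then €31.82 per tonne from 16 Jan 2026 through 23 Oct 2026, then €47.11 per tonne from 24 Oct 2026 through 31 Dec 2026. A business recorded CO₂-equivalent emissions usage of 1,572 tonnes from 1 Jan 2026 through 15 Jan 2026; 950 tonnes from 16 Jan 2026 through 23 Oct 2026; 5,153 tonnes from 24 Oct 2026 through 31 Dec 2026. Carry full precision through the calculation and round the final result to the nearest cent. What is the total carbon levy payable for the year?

€336,479.91

1 Jan – 15 Jan 2026: 1,572 tonnes at €40.39/tonne → €63,493.08
16 Jan – 23 Oct 2026: 950 tonnes at €31.82/tonne → €30,229.00
24 Oct – 31 Dec 2026: 5,153 tonnes at €47.11/tonne → €242,757.83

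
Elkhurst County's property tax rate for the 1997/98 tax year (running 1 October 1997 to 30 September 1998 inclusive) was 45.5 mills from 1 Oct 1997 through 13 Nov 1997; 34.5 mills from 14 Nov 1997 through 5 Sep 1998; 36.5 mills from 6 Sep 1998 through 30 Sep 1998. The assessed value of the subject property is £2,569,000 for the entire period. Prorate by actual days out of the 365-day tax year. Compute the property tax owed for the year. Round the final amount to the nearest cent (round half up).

£92,388.98

1 Oct – 13 Nov 1997: 44 days at 45.5 mills → £2,569,000 × 4.55% × 44/365 = £14,090.7890
14 Nov 1997 – 5 Sep 1998: 296 days at 34.5 mills → £2,569,000 × 3.45% × 296/365 = £71,875.6932
6 Sep – 30 Sep 1998: 25 days at 36.5 mills → £2,569,000 × 3.65% × 25/365 = £6,422.5000
Total = £92,388.9822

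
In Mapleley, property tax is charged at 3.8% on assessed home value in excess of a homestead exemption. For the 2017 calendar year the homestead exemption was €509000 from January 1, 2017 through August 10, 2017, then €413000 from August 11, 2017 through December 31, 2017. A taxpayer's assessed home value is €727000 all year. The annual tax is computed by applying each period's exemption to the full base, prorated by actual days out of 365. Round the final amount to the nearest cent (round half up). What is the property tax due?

January 1 – August 10, 2017: 222 days, exemption €509000 → (€727000 − €509000) × 3.8% × 222/365 = €5038.4877
August 11 – December 31, 2017: 143 days, exemption €413000 → (€727000 − €413000) × 3.8% × 143/365 = €4674.7288
Total = €9713.2164

€9713.22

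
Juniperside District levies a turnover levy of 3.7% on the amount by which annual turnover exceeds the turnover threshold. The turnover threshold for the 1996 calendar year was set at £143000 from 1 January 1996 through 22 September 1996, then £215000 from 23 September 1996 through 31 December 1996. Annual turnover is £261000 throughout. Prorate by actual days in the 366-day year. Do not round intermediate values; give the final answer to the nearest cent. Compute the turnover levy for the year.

1 January – 22 September 1996: 266 days, exemption £143000 → (£261000 − £143000) × 3.7% × 266/366 = £3173.1038
23 September – 31 December 1996: 100 days, exemption £215000 → (£261000 − £215000) × 3.7% × 100/366 = £465.0273
Total = £3638.1311

£3638.13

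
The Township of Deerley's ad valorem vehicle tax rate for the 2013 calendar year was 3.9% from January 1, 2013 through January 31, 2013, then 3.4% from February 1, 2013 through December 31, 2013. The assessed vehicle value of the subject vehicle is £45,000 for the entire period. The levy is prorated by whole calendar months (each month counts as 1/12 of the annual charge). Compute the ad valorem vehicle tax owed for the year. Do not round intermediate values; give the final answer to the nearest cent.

January 1 – January 31, 2013: 1 month at 3.9% → £45,000 × 3.9% × 1/12 = £146.2500
February 1 – December 31, 2013: 11 months at 3.4% → £45,000 × 3.4% × 11/12 = £1,402.5000
Total = £1,548.7500

£1,548.75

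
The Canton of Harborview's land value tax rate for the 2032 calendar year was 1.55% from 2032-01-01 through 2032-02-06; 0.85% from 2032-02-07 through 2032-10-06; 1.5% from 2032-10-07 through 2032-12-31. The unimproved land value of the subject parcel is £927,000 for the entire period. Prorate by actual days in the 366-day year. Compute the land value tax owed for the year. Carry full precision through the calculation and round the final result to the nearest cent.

£9,951.32

2032-01-01 to 2032-02-06: 37 days at 1.55% → £927,000 × 1.55% × 37/366 = £1,452.5533
2032-02-07 to 2032-10-06: 243 days at 0.85% → £927,000 × 0.85% × 243/366 = £5,231.4713
2032-10-07 to 2032-12-31: 86 days at 1.5% → £927,000 × 1.5% × 86/366 = £3,267.2951
Total = £9,951.3197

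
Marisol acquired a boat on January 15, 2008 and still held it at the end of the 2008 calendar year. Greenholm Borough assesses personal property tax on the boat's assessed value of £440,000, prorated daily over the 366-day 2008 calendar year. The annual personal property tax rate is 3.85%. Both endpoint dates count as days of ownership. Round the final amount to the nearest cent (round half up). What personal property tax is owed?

Days held (January 15 – December 31, 2008): 352 out of 366
Tax = £440,000 × 3.85% × 352/366 = £16,292.0219

£16,292.02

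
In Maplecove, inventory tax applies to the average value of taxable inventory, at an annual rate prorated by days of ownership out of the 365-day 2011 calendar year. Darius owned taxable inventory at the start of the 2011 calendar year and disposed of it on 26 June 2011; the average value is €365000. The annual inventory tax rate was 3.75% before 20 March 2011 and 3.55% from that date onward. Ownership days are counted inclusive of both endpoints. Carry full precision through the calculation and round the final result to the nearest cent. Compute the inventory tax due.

€6439.50

1 January – 19 March 2011: 78 days at 3.75% → €365000 × 3.75% × 78/365 = €2925.0000
20 March – 26 June 2011: 99 days at 3.55% → €365000 × 3.55% × 99/365 = €3514.5000
Total = €6439.5000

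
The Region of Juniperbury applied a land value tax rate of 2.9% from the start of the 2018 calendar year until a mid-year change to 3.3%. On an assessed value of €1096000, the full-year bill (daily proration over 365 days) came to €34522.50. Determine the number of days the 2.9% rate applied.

Let d = days at the first rate; then 365 − d days at the second rate.
€1096000 × [2.9%·d + 3.3%·(365−d)] / 365 = €34522.50
Solving gives d = 137, so the new rate took effect on 18 May 2018.

137 days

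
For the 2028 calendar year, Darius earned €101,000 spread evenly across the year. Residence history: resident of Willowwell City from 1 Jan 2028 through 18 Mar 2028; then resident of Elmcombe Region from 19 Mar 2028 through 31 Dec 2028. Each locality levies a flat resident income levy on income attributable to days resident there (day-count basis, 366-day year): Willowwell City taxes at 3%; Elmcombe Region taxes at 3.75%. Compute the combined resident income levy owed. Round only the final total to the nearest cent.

Willowwell City, 1 Jan – 18 Mar 2028: 78 days → €101,000 × 3% × 78/366 = €645.7377
Elmcombe Region, 19 Mar – 31 Dec 2028: 288 days → €101,000 × 3.75% × 288/366 = €2,980.3279
Total = €3,626.0656

€3,626.07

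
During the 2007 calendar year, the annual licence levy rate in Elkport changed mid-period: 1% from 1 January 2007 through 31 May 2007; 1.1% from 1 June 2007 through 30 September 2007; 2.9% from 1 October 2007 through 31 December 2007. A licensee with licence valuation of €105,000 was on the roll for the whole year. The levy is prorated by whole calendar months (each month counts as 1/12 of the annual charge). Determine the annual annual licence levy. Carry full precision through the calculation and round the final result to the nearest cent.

€1,583.75

1 January – 31 May 2007: 5 months at 1% → €105,000 × 1% × 5/12 = €437.5000
1 June – 30 September 2007: 4 months at 1.1% → €105,000 × 1.1% × 4/12 = €385.0000
1 October – 31 December 2007: 3 months at 2.9% → €105,000 × 2.9% × 3/12 = €761.2500
Total = €1,583.7500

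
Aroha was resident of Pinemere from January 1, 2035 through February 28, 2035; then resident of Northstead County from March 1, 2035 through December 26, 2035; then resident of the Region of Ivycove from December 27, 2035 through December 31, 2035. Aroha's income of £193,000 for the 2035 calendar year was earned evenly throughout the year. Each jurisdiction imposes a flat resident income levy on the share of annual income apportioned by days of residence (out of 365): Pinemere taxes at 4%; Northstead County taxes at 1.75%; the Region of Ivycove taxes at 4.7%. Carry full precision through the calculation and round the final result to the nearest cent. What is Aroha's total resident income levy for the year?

£4,157.43

Pinemere, January 1 – February 28, 2035: 59 days → £193,000 × 4% × 59/365 = £1,247.8904
Northstead County, March 1 – December 26, 2035: 301 days → £193,000 × 1.75% × 301/365 = £2,785.2808
The Region of Ivycove, December 27 – December 31, 2035: 5 days → £193,000 × 4.7% × 5/365 = £124.2603
Total = £4,157.4315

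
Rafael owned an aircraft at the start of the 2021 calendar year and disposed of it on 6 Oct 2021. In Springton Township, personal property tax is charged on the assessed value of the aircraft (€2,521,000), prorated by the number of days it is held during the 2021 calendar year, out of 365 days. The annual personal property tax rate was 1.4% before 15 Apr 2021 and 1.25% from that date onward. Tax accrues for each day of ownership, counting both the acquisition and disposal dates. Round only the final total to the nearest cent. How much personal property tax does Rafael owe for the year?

€25,165.11

1 Jan – 14 Apr 2021: 104 days at 1.4% → €2,521,000 × 1.4% × 104/365 = €10,056.3726
15 Apr – 6 Oct 2021: 175 days at 1.25% → €2,521,000 × 1.25% × 175/365 = €15,108.7329
Total = €25,165.1055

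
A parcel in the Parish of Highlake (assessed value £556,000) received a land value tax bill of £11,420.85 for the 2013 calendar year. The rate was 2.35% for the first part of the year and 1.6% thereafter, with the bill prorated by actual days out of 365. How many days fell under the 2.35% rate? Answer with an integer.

Let d = days at the first rate; then 365 − d days at the second rate.
£556,000 × [2.35%·d + 1.6%·(365−d)] / 365 = £11,420.85
Solving gives d = 221, so the new rate took effect on 10 August 2013.

221 days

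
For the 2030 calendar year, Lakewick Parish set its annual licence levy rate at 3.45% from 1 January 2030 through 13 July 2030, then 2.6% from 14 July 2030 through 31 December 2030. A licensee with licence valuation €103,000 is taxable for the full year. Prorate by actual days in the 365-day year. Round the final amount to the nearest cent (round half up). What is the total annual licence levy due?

€3,143.33

1 January – 13 July 2030: 194 days at 3.45% → €103,000 × 3.45% × 194/365 = €1,888.7096
14 July – 31 December 2030: 171 days at 2.6% → €103,000 × 2.6% × 171/365 = €1,254.6247
Total = €3,143.3342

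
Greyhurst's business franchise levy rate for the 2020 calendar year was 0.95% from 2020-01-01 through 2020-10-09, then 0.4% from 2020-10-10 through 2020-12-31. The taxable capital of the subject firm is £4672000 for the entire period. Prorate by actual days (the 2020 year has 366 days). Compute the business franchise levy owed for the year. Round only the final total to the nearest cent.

£38556.77

2020-01-01 to 2020-10-09: 283 days at 0.95% → £4672000 × 0.95% × 283/366 = £34318.7760
2020-10-10 to 2020-12-31: 83 days at 0.4% → £4672000 × 0.4% × 83/366 = £4237.9891
Total = £38556.7650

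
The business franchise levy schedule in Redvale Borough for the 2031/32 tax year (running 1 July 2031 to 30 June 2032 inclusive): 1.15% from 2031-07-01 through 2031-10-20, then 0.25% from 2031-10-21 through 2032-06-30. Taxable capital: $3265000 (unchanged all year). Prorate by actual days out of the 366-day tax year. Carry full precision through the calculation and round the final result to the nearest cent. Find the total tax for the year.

$17154.63

2031-07-01 to 2031-10-20: 112 days at 1.15% → $3265000 × 1.15% × 112/366 = $11489.9454
2031-10-21 to 2032-06-30: 254 days at 0.25% → $3265000 × 0.25% × 254/366 = $5664.6858
Total = $17154.6311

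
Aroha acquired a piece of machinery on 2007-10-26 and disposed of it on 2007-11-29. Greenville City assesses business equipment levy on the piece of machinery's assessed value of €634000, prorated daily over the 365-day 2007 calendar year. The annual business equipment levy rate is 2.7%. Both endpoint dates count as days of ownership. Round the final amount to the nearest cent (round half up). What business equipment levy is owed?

Days held (2007-10-26 to 2007-11-29): 35 out of 365
Tax = €634000 × 2.7% × 35/365 = €1641.4521

€1641.45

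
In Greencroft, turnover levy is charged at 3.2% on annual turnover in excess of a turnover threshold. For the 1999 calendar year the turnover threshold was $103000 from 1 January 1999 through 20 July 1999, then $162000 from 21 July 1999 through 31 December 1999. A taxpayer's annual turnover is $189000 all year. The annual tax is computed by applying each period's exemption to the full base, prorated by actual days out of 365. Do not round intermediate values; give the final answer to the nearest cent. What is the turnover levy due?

1 January – 20 July 1999: 201 days, exemption $103000 → ($189000 − $103000) × 3.2% × 201/365 = $1515.4849
21 July – 31 December 1999: 164 days, exemption $162000 → ($189000 − $162000) × 3.2% × 164/365 = $388.2082
Total = $1903.6932

$1903.69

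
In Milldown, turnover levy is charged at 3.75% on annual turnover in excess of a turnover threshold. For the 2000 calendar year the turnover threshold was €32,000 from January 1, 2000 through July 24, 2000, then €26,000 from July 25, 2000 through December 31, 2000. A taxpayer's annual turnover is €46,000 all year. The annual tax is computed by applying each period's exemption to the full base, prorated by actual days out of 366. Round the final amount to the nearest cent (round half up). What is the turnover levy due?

January 1 – July 24, 2000: 206 days, exemption €32,000 → (€46,000 − €32,000) × 3.75% × 206/366 = €295.4918
July 25 – December 31, 2000: 160 days, exemption €26,000 → (€46,000 − €26,000) × 3.75% × 160/366 = €327.8689
Total = €623.3607

€623.36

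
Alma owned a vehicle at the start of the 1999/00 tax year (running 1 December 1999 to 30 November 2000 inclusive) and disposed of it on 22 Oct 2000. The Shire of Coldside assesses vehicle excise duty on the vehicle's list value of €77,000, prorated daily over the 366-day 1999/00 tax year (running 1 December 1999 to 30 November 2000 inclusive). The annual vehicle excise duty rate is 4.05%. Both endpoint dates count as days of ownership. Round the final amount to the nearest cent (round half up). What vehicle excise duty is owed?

€2,786.20

Days held (1 Dec 1999 – 22 Oct 2000): 327 out of 366
Tax = €77,000 × 4.05% × 327/366 = €2,786.2008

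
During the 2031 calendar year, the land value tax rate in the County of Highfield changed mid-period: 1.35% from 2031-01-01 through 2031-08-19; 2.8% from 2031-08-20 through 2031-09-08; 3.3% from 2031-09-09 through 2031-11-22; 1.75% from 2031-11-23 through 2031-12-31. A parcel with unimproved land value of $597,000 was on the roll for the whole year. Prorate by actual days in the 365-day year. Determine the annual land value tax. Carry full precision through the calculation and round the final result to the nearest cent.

$11,181.07

2031-01-01 to 2031-08-19: 231 days at 1.35% → $597,000 × 1.35% × 231/365 = $5,100.6699
2031-08-20 to 2031-09-08: 20 days at 2.8% → $597,000 × 2.8% × 20/365 = $915.9452
2031-09-09 to 2031-11-22: 75 days at 3.3% → $597,000 × 3.3% × 75/365 = $4,048.1507
2031-11-23 to 2031-12-31: 39 days at 1.75% → $597,000 × 1.75% × 39/365 = $1,116.3082
Total = $11,181.0740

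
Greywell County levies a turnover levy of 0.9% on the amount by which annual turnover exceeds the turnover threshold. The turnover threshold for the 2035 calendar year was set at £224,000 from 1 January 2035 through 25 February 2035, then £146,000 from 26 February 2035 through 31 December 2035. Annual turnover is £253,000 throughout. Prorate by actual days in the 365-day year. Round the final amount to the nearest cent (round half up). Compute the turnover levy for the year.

£855.30

1 January – 25 February 2035: 56 days, exemption £224,000 → (£253,000 − £224,000) × 0.9% × 56/365 = £40.0438
26 February – 31 December 2035: 309 days, exemption £146,000 → (£253,000 − £146,000) × 0.9% × 309/365 = £815.2521
Total = £855.2959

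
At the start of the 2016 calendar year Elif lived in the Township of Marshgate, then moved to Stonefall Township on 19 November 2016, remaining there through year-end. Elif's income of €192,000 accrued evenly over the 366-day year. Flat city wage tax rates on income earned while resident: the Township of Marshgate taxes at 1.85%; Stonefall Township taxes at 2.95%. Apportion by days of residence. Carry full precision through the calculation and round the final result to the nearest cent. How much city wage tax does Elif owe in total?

The Township of Marshgate, 1 January – 18 November 2016: 323 days → €192,000 × 1.85% × 323/366 = €3,134.6885
Stonefall Township, 19 November – 31 December 2016: 43 days → €192,000 × 2.95% × 43/366 = €665.4426
Total = €3,800.1311

€3,800.13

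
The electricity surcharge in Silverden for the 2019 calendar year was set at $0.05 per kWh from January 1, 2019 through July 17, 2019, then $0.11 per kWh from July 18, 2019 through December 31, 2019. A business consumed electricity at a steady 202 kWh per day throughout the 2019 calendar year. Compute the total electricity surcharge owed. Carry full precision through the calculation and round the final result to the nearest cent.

January 1 – July 17, 2019: 198 days × 202 kWh/day = 39,996 kWh at $0.05/kWh → $1999.80
July 18 – December 31, 2019: 167 days × 202 kWh/day = 33,734 kWh at $0.11/kWh → $3710.74

$5710.54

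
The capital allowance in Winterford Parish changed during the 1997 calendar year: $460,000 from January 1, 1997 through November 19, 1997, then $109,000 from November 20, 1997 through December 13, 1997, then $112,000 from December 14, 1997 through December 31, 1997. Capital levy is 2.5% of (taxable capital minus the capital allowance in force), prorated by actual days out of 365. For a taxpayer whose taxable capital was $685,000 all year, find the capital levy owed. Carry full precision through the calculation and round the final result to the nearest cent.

$6,631.03

January 1 – November 19, 1997: 323 days, exemption $460,000 → ($685,000 − $460,000) × 2.5% × 323/365 = $4,977.7397
November 20 – December 13, 1997: 24 days, exemption $109,000 → ($685,000 − $109,000) × 2.5% × 24/365 = $946.8493
December 14 – December 31, 1997: 18 days, exemption $112,000 → ($685,000 − $112,000) × 2.5% × 18/365 = $706.4384
Total = $6,631.0274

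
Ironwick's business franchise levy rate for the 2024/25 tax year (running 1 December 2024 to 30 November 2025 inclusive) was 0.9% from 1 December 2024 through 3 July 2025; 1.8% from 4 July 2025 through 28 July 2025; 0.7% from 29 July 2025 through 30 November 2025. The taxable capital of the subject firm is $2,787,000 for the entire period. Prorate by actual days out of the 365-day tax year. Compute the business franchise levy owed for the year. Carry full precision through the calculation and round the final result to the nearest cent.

1 December 2024 – 3 July 2025: 215 days at 0.9% → $2,787,000 × 0.9% × 215/365 = $14,774.9178
4 July – 28 July 2025: 25 days at 1.8% → $2,787,000 × 1.8% × 25/365 = $3,436.0274
29 July – 30 November 2025: 125 days at 0.7% → $2,787,000 × 0.7% × 125/365 = $6,681.1644
Total = $24,892.1096

$24,892.11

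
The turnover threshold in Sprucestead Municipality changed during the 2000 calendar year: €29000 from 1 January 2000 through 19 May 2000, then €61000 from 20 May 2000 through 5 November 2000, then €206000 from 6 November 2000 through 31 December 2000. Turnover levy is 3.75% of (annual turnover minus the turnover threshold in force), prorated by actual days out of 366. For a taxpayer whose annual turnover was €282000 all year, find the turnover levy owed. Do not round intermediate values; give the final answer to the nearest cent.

1 January – 19 May 2000: 140 days, exemption €29000 → (€282000 − €29000) × 3.75% × 140/366 = €3629.0984
20 May – 5 November 2000: 170 days, exemption €61000 → (€282000 − €61000) × 3.75% × 170/366 = €3849.3852
6 November – 31 December 2000: 56 days, exemption €206000 → (€282000 − €206000) × 3.75% × 56/366 = €436.0656
Total = €7914.5492

€7914.55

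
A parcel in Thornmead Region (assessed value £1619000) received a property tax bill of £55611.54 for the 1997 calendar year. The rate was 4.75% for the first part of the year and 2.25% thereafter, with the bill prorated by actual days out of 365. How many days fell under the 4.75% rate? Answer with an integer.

173 days

Let d = days at the first rate; then 365 − d days at the second rate.
£1619000 × [4.75%·d + 2.25%·(365−d)] / 365 = £55611.54
Solving gives d = 173, so the new rate took effect on 23 June 1997.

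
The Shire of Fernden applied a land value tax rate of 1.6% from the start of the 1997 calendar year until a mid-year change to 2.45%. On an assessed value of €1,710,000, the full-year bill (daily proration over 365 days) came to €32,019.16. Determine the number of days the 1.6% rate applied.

Let d = days at the first rate; then 365 − d days at the second rate.
€1,710,000 × [1.6%·d + 2.45%·(365−d)] / 365 = €32,019.16
Solving gives d = 248, so the new rate took effect on 6 Sep 1997.

248 days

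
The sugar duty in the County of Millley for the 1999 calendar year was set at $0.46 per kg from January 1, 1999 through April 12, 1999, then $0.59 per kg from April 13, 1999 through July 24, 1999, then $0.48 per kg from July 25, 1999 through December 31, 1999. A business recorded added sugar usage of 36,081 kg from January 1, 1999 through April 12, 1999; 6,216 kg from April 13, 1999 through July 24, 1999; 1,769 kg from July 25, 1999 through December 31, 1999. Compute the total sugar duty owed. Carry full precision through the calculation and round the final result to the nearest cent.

January 1 – April 12, 1999: 36,081 kg at $0.46/kg → $16597.26
April 13 – July 24, 1999: 6,216 kg at $0.59/kg → $3667.44
July 25 – December 31, 1999: 1,769 kg at $0.48/kg → $849.12

$21113.82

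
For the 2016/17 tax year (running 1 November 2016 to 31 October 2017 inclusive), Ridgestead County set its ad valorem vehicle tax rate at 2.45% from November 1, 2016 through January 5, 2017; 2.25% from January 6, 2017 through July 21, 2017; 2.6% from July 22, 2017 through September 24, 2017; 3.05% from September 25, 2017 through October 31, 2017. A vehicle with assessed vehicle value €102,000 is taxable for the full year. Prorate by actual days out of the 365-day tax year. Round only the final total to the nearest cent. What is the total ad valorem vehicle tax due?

€2,478.18

November 1, 2016 – January 5, 2017: 66 days at 2.45% → €102,000 × 2.45% × 66/365 = €451.8740
January 6 – July 21, 2017: 197 days at 2.25% → €102,000 × 2.25% × 197/365 = €1,238.6712
July 22 – September 24, 2017: 65 days at 2.6% → €102,000 × 2.6% × 65/365 = €472.2740
September 25 – October 31, 2017: 37 days at 3.05% → €102,000 × 3.05% × 37/365 = €315.3616
Total = €2,478.1808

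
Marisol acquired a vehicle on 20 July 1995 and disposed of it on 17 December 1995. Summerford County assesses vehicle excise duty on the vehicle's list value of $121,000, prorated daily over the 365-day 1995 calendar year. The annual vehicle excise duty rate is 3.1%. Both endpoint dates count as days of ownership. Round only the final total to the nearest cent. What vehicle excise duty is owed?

Days held (20 July – 17 December 1995): 151 out of 365
Tax = $121,000 × 3.1% × 151/365 = $1,551.7836

$1,551.78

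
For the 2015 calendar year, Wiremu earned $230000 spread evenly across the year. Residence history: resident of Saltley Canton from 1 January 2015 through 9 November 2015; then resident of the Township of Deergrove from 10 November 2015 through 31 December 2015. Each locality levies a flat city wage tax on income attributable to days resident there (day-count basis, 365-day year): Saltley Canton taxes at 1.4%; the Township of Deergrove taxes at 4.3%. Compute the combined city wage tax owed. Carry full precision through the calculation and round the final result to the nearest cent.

$4170.25

Saltley Canton, 1 January – 9 November 2015: 313 days → $230000 × 1.4% × 313/365 = $2761.2603
The Township of Deergrove, 10 November – 31 December 2015: 52 days → $230000 × 4.3% × 52/365 = $1408.9863
Total = $4170.2466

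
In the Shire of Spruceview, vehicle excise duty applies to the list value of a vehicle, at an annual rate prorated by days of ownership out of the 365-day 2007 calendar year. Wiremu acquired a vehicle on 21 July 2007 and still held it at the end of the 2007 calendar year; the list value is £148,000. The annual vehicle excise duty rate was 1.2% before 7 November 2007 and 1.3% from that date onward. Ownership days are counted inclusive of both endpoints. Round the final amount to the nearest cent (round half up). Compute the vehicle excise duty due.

£820.28

21 July – 6 November 2007: 109 days at 1.2% → £148,000 × 1.2% × 109/365 = £530.3671
7 November – 31 December 2007: 55 days at 1.3% → £148,000 × 1.3% × 55/365 = £289.9178
Total = £820.2849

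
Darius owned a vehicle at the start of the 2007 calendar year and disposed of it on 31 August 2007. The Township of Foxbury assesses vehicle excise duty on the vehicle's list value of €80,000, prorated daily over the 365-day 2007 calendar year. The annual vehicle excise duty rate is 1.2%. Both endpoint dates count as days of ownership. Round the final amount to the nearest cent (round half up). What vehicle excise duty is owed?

€639.12

Days held (1 January – 31 August 2007): 243 out of 365
Tax = €80,000 × 1.2% × 243/365 = €639.1233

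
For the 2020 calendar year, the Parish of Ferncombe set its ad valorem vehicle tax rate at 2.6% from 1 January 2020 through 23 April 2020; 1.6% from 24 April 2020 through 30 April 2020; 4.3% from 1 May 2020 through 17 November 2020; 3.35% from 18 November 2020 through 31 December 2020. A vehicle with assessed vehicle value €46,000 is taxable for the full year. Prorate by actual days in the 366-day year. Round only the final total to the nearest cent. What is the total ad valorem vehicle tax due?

1 January – 23 April 2020: 114 days at 2.6% → €46,000 × 2.6% × 114/366 = €372.5246
24 April – 30 April 2020: 7 days at 1.6% → €46,000 × 1.6% × 7/366 = €14.0765
1 May – 17 November 2020: 201 days at 4.3% → €46,000 × 4.3% × 201/366 = €1,086.2787
18 November – 31 December 2020: 44 days at 3.35% → €46,000 × 3.35% × 44/366 = €185.2568
Total = €1,658.1366

€1,658.14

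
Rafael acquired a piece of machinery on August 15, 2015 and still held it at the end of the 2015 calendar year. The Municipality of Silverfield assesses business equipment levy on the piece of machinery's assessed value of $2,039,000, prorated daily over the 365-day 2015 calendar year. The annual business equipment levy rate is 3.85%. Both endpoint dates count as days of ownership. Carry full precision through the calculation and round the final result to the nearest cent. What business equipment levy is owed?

$29,895.09

Days held (August 15 – December 31, 2015): 139 out of 365
Tax = $2,039,000 × 3.85% × 139/365 = $29,895.0918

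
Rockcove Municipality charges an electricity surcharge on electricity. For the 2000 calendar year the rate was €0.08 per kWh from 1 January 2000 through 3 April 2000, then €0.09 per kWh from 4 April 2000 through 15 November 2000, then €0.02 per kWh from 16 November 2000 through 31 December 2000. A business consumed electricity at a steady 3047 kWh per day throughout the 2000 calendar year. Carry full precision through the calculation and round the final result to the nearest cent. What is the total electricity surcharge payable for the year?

1 January – 3 April 2000: 94 days × 3047 kWh/day = 286,418 kWh at €0.08/kWh → €22913.44
4 April – 15 November 2000: 226 days × 3047 kWh/day = 688,622 kWh at €0.09/kWh → €61975.98
16 November – 31 December 2000: 46 days × 3047 kWh/day = 140,162 kWh at €0.02/kWh → €2803.24

€87692.66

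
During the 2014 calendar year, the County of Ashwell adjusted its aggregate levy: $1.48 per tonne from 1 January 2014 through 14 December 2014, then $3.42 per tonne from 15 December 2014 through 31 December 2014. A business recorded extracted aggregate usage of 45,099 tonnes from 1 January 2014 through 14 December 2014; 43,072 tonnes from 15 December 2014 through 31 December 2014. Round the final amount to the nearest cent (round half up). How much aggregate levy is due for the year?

$214052.76

1 January – 14 December 2014: 45,099 tonnes at $1.48/tonne → $66746.52
15 December – 31 December 2014: 43,072 tonnes at $3.42/tonne → $147306.24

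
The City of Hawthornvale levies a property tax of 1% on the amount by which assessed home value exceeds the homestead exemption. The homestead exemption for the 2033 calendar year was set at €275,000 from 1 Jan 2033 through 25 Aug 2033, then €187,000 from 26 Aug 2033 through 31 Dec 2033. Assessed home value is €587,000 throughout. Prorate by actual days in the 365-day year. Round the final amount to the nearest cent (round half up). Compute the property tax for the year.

€3,428.60

1 Jan – 25 Aug 2033: 237 days, exemption €275,000 → (€587,000 − €275,000) × 1% × 237/365 = €2,025.8630
26 Aug – 31 Dec 2033: 128 days, exemption €187,000 → (€587,000 − €187,000) × 1% × 128/365 = €1,402.7397
Total = €3,428.6027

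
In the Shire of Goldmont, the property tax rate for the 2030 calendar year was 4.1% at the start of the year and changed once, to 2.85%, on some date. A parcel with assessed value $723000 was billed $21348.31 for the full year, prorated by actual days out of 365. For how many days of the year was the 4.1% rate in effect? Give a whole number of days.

Let d = days at the first rate; then 365 − d days at the second rate.
$723000 × [4.1%·d + 2.85%·(365−d)] / 365 = $21348.31
Solving gives d = 30, so the new rate took effect on January 31, 2030.

30 days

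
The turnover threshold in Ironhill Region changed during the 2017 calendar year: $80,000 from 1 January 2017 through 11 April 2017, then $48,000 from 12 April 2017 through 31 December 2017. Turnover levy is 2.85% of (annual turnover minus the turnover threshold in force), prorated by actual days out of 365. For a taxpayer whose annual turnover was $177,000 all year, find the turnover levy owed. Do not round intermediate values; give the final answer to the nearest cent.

1 January – 11 April 2017: 101 days, exemption $80,000 → ($177,000 − $80,000) × 2.85% × 101/365 = $764.9712
12 April – 31 December 2017: 264 days, exemption $48,000 → ($177,000 − $48,000) × 2.85% × 264/365 = $2,659.1671
Total = $3,424.1384

$3,424.14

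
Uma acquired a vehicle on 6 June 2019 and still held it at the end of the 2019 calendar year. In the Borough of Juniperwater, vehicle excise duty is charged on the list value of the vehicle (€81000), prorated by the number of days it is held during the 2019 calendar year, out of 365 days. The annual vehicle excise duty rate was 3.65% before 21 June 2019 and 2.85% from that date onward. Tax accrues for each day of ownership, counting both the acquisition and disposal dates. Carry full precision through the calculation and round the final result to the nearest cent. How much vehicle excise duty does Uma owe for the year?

6 June – 20 June 2019: 15 days at 3.65% → €81000 × 3.65% × 15/365 = €121.5000
21 June – 31 December 2019: 194 days at 2.85% → €81000 × 2.85% × 194/365 = €1226.9836
Total = €1348.4836

€1348.48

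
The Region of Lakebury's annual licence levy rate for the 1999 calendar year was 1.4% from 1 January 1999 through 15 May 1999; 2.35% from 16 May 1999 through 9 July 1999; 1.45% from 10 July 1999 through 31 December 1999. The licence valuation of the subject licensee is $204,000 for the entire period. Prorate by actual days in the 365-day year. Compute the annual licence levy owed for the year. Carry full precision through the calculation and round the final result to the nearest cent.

$3,196.93

1 January – 15 May 1999: 135 days at 1.4% → $204,000 × 1.4% × 135/365 = $1,056.3288
16 May – 9 July 1999: 55 days at 2.35% → $204,000 × 2.35% × 55/365 = $722.3836
10 July – 31 December 1999: 175 days at 1.45% → $204,000 × 1.45% × 175/365 = $1,418.2192
Total = $3,196.9315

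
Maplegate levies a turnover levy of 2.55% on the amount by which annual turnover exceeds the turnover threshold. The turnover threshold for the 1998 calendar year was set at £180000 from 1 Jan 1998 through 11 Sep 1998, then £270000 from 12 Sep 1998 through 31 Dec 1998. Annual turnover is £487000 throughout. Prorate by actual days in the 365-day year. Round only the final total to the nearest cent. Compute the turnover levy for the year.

£7130.57

1 Jan – 11 Sep 1998: 254 days, exemption £180000 → (£487000 − £180000) × 2.55% × 254/365 = £5447.7781
12 Sep – 31 Dec 1998: 111 days, exemption £270000 → (£487000 − £270000) × 2.55% × 111/365 = £1682.7904
Total = £7130.5685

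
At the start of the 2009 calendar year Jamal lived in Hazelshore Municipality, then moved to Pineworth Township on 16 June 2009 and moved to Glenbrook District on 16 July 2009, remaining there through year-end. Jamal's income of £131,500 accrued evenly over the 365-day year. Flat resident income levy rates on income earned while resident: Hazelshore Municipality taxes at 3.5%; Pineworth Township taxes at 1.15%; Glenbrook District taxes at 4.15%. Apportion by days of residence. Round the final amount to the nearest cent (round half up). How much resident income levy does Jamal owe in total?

Hazelshore Municipality, 1 January – 15 June 2009: 166 days → £131,500 × 3.5% × 166/365 = £2,093.1918
Pineworth Township, 16 June – 15 July 2009: 30 days → £131,500 × 1.15% × 30/365 = £124.2945
Glenbrook District, 16 July – 31 December 2009: 169 days → £131,500 × 4.15% × 169/365 = £2,526.7815
Total = £4,744.2678

£4,744.27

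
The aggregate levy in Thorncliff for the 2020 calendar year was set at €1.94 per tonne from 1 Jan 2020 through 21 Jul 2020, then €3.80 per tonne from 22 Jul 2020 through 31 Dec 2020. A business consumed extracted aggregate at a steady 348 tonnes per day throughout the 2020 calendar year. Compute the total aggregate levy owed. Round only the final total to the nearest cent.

€352600.56

1 Jan – 21 Jul 2020: 203 days × 348 tonnes/day = 70,644 tonnes at €1.94/tonne → €137049.36
22 Jul – 31 Dec 2020: 163 days × 348 tonnes/day = 56,724 tonnes at €3.80/tonne → €215551.20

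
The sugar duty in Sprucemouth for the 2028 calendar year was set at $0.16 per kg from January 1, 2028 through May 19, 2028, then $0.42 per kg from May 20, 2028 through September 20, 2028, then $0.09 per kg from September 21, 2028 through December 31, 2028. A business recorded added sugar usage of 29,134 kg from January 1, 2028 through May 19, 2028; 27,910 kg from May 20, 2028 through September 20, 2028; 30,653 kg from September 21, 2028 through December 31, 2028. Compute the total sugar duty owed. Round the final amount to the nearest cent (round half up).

$19,142.41

January 1 – May 19, 2028: 29,134 kg at $0.16/kg → $4,661.44
May 20 – September 20, 2028: 27,910 kg at $0.42/kg → $11,722.20
September 21 – December 31, 2028: 30,653 kg at $0.09/kg → $2,758.77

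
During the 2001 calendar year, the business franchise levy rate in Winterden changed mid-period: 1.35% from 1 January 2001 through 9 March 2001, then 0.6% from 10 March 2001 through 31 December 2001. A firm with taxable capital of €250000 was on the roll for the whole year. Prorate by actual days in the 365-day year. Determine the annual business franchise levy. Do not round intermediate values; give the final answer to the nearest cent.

1 January – 9 March 2001: 68 days at 1.35% → €250000 × 1.35% × 68/365 = €628.7671
10 March – 31 December 2001: 297 days at 0.6% → €250000 × 0.6% × 297/365 = €1220.5479
Total = €1849.3151

€1849.32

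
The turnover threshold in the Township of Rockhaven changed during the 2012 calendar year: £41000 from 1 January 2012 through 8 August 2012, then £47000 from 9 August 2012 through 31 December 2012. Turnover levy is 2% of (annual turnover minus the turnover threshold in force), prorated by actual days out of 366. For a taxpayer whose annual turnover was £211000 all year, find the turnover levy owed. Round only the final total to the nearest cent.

1 January – 8 August 2012: 221 days, exemption £41000 → (£211000 − £41000) × 2% × 221/366 = £2053.0055
9 August – 31 December 2012: 145 days, exemption £47000 → (£211000 − £47000) × 2% × 145/366 = £1299.4536
Total = £3352.4590

£3352.46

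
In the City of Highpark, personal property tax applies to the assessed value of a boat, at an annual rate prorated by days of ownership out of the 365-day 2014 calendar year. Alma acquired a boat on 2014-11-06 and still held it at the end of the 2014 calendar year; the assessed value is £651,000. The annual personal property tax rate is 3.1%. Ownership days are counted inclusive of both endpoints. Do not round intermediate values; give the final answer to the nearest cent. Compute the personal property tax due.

£3,096.26

Days held (2014-11-06 to 2014-12-31): 56 out of 365
Tax = £651,000 × 3.1% × 56/365 = £3,096.2630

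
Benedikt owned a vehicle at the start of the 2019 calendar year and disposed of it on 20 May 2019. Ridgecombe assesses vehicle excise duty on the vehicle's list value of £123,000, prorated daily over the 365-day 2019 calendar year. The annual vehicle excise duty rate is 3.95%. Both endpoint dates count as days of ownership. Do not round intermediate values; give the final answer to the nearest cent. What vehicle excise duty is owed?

Days held (1 Jan – 20 May 2019): 140 out of 365
Tax = £123,000 × 3.95% × 140/365 = £1,863.5342

£1,863.53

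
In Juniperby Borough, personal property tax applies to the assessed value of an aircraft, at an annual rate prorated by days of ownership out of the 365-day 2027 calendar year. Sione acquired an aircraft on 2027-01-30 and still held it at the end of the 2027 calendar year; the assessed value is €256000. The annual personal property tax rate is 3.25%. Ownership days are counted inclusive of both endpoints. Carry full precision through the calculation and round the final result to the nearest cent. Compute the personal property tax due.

€7658.96

Days held (2027-01-30 to 2027-12-31): 336 out of 365
Tax = €256000 × 3.25% × 336/365 = €7658.9589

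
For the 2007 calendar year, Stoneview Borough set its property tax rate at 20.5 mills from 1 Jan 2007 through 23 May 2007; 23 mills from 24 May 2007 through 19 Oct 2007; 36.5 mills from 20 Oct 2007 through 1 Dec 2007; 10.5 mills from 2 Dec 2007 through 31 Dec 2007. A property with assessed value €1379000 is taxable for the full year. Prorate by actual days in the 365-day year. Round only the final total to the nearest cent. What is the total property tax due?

€31142.73

1 Jan – 23 May 2007: 143 days at 20.5 mills → €1379000 × 2.05% × 143/365 = €11075.4479
24 May – 19 Oct 2007: 149 days at 23 mills → €1379000 × 2.3% × 149/365 = €12947.4877
20 Oct – 1 Dec 2007: 43 days at 36.5 mills → €1379000 × 3.65% × 43/365 = €5929.7000
2 Dec – 31 Dec 2007: 30 days at 10.5 mills → €1379000 × 1.05% × 30/365 = €1190.0959
Total = €31142.7315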